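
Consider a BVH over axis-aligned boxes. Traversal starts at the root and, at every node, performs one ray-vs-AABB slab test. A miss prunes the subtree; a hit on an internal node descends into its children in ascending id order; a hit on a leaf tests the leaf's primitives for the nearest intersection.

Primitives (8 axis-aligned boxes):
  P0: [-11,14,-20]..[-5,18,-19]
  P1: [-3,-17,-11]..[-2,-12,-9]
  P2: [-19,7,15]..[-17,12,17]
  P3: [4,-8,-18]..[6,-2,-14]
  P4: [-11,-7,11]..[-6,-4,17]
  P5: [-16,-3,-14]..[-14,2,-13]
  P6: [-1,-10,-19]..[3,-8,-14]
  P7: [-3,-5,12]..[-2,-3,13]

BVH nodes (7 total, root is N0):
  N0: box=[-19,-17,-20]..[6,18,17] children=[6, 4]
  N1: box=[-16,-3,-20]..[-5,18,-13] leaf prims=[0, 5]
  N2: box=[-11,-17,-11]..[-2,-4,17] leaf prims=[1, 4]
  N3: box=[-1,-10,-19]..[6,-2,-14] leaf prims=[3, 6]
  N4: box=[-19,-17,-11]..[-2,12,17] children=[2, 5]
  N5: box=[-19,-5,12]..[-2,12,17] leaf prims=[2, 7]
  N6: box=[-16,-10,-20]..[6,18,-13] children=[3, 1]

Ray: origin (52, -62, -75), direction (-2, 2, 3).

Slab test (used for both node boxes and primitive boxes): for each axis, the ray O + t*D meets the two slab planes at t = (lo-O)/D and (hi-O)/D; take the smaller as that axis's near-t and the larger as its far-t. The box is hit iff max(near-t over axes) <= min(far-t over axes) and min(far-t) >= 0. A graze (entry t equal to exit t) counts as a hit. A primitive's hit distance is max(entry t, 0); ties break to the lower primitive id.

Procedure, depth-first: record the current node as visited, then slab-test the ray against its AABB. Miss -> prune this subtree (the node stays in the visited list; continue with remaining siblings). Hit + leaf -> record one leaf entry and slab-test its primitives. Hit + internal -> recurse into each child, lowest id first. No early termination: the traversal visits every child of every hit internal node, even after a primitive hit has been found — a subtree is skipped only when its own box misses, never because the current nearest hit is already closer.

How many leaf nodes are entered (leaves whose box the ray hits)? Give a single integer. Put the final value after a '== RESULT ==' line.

Traverse from the root:
N0 x:[23,71/2] y:[45/2,40] z:[55/3,92/3] -> hit [23,92/3], descend [4, 6]
  N4 x:[27,71/2] y:[45/2,37] z:[64/3,92/3] -> hit [27,92/3], descend [2, 5]
    N2 x:[27,63/2] y:[45/2,29] z:[64/3,92/3] -> hit [27,29] leaf, test {P1(miss), P4@t=29}
    N5 x:[27,71/2] y:[57/2,37] z:[29,92/3] -> hit [29,92/3] leaf, test {P2(miss), P7(miss)}
  N6 x:[23,34] y:[26,40] z:[55/3,62/3] -> miss, prune

Summary -> nodes [0, 4, 2, 5, 6]; box-tests=5; leaf-entries=2; first=P4

== RESULT ==
2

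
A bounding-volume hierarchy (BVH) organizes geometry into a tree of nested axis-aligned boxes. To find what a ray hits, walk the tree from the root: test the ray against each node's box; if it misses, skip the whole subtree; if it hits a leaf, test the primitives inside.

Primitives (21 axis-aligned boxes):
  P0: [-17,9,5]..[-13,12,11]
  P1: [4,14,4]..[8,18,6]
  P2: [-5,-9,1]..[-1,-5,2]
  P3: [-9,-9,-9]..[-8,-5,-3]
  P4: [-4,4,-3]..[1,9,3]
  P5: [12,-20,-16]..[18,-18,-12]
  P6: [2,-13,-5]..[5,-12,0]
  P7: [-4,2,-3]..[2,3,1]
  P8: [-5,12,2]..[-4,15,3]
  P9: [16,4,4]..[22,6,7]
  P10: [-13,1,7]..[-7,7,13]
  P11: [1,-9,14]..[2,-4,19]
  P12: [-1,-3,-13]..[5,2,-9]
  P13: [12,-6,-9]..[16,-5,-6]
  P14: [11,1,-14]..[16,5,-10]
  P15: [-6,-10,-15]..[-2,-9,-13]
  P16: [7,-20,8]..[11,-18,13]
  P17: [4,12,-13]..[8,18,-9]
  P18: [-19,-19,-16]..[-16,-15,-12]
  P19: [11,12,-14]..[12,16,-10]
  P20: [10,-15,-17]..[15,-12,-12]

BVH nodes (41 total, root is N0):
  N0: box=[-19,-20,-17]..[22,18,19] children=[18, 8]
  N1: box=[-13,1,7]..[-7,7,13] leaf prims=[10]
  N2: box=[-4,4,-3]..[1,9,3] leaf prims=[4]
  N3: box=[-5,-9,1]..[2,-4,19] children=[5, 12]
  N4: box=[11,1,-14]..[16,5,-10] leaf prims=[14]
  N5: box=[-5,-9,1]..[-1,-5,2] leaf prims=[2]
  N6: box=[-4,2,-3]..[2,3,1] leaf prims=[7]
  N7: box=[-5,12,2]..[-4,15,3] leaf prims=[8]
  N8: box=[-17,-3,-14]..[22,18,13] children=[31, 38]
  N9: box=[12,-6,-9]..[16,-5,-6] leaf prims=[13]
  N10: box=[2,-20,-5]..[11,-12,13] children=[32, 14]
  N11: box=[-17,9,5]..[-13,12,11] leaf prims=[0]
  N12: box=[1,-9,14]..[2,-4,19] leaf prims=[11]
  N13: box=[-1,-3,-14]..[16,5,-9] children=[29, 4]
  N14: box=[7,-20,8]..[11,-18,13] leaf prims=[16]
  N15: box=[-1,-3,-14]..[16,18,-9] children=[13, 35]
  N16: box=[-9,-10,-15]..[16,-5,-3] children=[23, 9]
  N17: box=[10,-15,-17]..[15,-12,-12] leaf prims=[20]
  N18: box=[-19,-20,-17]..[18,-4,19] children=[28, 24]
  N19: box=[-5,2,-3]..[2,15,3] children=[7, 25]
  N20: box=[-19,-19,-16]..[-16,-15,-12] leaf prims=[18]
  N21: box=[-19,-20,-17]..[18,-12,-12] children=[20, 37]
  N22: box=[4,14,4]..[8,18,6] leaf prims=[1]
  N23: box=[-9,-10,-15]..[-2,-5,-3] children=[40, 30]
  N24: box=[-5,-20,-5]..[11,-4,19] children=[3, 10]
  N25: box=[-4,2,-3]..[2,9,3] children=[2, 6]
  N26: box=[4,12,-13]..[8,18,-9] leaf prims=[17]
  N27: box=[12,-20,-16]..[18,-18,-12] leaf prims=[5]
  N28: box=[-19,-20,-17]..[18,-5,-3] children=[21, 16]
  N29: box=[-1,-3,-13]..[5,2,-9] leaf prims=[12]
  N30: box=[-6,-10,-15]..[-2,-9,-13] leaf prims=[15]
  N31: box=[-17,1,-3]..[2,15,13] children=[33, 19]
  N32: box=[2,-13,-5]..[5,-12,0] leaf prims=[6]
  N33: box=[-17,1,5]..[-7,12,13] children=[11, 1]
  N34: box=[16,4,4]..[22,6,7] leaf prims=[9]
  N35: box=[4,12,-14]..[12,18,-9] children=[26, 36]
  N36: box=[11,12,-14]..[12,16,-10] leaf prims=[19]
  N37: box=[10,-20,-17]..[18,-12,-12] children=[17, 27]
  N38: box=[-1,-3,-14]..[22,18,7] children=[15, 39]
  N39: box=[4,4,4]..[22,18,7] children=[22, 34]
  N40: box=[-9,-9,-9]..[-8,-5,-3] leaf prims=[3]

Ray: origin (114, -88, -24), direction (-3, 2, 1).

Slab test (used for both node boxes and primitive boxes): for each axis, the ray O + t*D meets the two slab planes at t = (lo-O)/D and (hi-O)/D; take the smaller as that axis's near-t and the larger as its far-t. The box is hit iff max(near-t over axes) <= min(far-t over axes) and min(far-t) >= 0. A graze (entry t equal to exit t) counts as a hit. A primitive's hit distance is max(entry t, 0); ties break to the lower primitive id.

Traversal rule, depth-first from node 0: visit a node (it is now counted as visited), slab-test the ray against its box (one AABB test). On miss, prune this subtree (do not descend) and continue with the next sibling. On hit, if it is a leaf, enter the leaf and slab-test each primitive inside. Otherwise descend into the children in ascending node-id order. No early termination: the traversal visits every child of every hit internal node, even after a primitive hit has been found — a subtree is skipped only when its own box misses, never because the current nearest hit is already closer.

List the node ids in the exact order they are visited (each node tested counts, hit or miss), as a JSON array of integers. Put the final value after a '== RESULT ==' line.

Traverse from the root:
N0 x:[92/3,133/3] y:[34,53] z:[7,43] -> hit [34,43], descend [8, 18]
  N8 x:[92/3,131/3] y:[85/2,53] z:[10,37] -> miss, prune
  N18 x:[32,133/3] y:[34,42] z:[7,43] -> hit [34,42], descend [24, 28]
    N24 x:[103/3,119/3] y:[34,42] z:[19,43] -> hit [103/3,119/3], descend [3, 10]
      N3 x:[112/3,119/3] y:[79/2,42] z:[25,43] -> hit [79/2,119/3], descend [5, 12]
        N5 x:[115/3,119/3] y:[79/2,83/2] z:[25,26] -> miss, prune
        N12 x:[112/3,113/3] y:[79/2,42] z:[38,43] -> miss, prune
      N10 x:[103/3,112/3] y:[34,38] z:[19,37] -> hit [103/3,37], descend [14, 32]
        N14 x:[103/3,107/3] y:[34,35] z:[32,37] -> hit [103/3,35] leaf, test {P16@t=103/3}
        N32 x:[109/3,112/3] y:[75/2,38] z:[19,24] -> miss, prune
    N28 x:[32,133/3] y:[34,83/2] z:[7,21] -> miss, prune

Summary -> nodes [0, 8, 18, 24, 3, 5, 12, 10, 14, 32, 28]; box-tests=11; leaf-entries=1; first=P16

== RESULT ==
[0, 8, 18, 24, 3, 5, 12, 10, 14, 32, 28]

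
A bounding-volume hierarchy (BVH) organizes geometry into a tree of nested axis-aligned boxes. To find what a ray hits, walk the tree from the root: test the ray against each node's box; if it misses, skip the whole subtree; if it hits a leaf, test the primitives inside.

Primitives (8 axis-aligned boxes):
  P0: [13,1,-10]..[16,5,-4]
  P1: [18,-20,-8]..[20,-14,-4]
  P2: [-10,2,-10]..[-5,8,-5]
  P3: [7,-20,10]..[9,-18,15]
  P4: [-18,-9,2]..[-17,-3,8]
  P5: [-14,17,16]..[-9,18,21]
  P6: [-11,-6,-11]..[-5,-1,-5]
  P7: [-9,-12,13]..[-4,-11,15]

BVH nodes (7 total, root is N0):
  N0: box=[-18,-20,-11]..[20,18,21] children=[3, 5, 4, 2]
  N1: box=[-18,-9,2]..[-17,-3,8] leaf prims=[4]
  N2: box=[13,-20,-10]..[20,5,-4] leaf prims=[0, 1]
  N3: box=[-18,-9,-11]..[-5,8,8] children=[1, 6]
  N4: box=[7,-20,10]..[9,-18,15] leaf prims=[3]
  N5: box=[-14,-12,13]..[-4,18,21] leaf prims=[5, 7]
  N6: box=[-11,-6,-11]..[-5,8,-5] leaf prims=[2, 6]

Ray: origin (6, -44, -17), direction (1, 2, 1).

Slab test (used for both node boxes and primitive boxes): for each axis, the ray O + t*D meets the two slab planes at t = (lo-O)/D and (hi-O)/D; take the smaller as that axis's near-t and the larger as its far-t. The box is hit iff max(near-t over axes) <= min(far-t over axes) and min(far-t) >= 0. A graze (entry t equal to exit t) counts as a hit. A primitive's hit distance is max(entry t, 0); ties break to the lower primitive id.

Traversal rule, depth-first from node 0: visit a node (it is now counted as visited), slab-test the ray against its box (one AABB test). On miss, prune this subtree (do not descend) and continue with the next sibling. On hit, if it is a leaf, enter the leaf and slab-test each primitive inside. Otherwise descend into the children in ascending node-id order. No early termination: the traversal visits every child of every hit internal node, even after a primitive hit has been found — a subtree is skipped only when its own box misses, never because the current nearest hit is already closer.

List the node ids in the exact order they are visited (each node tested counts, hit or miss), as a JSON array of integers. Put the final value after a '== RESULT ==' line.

Walk:
N0 x:[-24,14] y:[12,31] z:[6,38] -> hit [12,14], descend [2, 3, 4, 5]
  N2 x:[7,14] y:[12,49/2] z:[7,13] -> hit [12,13] leaf, test {P0(miss), P1@t=12}
  N3 x:[-24,-11] y:[35/2,26] z:[6,25] -> miss, prune
  N4 x:[1,3] y:[12,13] z:[27,32] -> miss, prune
  N5 x:[-20,-10] y:[16,31] z:[30,38] -> miss, prune

Summary -> nodes [0, 2, 3, 4, 5]; box-tests=5; leaf-entries=1; first=P1

== RESULT ==
[0, 2, 3, 4, 5]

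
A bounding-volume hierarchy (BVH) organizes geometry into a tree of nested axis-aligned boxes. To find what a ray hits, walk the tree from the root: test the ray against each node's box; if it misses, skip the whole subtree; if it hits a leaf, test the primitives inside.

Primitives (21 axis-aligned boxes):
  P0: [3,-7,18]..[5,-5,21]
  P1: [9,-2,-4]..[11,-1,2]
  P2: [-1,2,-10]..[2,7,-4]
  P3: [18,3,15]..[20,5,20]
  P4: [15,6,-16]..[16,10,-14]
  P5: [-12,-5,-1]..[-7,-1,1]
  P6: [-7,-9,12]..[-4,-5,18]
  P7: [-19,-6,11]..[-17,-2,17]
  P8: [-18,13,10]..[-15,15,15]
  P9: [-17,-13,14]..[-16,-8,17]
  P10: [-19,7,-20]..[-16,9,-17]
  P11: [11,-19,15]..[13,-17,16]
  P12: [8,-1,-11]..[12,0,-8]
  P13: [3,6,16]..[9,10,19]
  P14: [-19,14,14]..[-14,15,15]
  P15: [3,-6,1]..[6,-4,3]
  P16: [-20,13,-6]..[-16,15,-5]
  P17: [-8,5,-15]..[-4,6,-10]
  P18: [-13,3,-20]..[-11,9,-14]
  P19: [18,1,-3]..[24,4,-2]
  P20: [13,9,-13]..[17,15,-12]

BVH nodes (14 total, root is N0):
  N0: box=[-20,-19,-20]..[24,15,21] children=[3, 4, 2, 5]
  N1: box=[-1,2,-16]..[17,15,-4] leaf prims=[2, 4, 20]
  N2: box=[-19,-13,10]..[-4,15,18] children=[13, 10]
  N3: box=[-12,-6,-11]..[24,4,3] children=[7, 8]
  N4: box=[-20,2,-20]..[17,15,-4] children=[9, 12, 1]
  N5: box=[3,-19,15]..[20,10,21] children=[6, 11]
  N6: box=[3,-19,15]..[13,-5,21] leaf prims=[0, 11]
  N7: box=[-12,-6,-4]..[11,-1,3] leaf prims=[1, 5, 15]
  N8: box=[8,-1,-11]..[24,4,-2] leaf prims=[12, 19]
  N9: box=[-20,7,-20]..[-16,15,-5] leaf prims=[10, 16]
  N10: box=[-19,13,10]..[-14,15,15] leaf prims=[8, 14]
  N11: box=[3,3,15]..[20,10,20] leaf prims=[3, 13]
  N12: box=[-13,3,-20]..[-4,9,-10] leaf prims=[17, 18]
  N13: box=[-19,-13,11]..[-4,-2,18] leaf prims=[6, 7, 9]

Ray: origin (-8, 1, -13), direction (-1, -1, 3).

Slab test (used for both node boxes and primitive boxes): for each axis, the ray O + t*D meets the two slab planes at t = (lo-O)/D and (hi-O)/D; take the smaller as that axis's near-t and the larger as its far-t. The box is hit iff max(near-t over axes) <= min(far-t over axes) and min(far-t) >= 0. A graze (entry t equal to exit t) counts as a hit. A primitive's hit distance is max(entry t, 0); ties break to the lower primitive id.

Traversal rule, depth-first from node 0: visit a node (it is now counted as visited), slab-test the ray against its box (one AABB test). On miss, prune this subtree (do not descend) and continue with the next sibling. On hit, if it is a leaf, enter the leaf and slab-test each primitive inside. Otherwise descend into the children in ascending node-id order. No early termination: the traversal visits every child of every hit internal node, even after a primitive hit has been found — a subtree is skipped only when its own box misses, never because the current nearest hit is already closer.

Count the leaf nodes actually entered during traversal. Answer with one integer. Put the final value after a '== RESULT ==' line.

Walk:
N0 x:[-32,12] y:[-14,20] z:[-7/3,34/3] -> hit [-7/3,34/3], descend [2, 3, 4, 5]
  N2 x:[-4,11] y:[-14,14] z:[23/3,31/3] -> hit [23/3,31/3], descend [10, 13]
    N10 x:[6,11] y:[-14,-12] z:[23/3,28/3] -> miss, prune
    N13 x:[-4,11] y:[3,14] z:[8,31/3] -> hit [8,31/3] leaf, test {P6(miss), P7(miss), P9@t=9}
  N3 x:[-32,4] y:[-3,7] z:[2/3,16/3] -> hit [2/3,4], descend [7, 8]
    N7 x:[-19,4] y:[2,7] z:[3,16/3] -> hit [3,4] leaf, test {P1(miss), P5@t=4, P15(miss)}
    N8 x:[-32,-16] y:[-3,2] z:[2/3,11/3] -> miss, prune
  N4 x:[-25,12] y:[-14,-1] z:[-7/3,3] -> miss, prune
  N5 x:[-28,-11] y:[-9,20] z:[28/3,34/3] -> miss, prune

Visited [0, 2, 10, 13, 3, 7, 8, 4, 5]. Tests: 9 box, 2 leaf. Nearest: P5.

== RESULT ==
2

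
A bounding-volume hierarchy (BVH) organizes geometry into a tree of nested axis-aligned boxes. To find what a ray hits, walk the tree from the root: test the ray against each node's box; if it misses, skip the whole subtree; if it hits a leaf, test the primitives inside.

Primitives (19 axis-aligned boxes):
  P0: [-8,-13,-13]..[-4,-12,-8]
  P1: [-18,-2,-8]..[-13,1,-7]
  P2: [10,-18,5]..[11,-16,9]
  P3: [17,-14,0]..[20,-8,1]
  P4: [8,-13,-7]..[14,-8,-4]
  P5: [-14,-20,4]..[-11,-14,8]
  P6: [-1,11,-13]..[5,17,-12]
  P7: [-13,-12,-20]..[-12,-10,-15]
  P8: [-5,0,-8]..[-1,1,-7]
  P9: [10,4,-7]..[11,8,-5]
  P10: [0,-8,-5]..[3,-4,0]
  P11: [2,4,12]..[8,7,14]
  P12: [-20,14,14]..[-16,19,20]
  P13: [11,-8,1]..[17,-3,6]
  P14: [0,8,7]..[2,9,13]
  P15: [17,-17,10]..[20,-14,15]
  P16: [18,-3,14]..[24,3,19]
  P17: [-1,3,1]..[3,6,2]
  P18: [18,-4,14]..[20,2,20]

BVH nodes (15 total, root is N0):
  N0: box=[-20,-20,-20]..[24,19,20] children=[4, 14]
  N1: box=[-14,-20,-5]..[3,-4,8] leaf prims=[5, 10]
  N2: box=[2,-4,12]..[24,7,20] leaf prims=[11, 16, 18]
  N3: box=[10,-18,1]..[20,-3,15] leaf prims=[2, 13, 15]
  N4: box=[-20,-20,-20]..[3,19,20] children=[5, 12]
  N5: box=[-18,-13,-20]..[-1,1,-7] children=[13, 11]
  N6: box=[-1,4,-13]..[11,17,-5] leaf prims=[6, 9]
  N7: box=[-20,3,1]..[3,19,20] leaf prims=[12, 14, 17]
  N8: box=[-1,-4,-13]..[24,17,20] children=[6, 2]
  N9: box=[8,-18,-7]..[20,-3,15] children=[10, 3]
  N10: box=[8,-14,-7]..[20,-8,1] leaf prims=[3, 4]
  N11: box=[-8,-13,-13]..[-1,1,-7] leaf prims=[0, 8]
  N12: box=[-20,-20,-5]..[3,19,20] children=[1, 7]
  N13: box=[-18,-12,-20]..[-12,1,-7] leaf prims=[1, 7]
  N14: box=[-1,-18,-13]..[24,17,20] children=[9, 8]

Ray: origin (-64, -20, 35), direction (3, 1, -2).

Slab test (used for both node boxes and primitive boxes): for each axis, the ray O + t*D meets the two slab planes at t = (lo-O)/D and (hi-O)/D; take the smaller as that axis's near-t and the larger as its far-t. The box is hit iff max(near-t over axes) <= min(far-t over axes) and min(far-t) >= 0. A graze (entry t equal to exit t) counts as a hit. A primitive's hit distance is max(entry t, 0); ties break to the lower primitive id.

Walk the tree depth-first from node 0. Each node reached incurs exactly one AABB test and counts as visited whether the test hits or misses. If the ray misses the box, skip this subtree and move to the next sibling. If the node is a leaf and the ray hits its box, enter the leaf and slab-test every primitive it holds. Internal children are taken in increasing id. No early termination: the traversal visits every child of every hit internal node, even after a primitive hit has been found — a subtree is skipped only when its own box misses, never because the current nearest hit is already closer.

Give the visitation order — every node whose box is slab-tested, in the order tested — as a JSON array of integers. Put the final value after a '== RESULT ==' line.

Traverse from the root:
N0 x:[44/3,88/3] y:[0,39] z:[15/2,55/2] -> hit [44/3,55/2], descend [4, 14]
  N4 x:[44/3,67/3] y:[0,39] z:[15/2,55/2] -> hit [44/3,67/3], descend [5, 12]
    N5 x:[46/3,21] y:[7,21] z:[21,55/2] -> hit [21,21], descend [11, 13]
      N11 x:[56/3,21] y:[7,21] z:[21,24] -> hit [21,21] leaf, test {P0(miss), P8@t=21}
      N13 x:[46/3,52/3] y:[8,21] z:[21,55/2] -> miss, prune
    N12 x:[44/3,67/3] y:[0,39] z:[15/2,20] -> hit [44/3,20], descend [1, 7]
      N1 x:[50/3,67/3] y:[0,16] z:[27/2,20] -> miss, prune
      N7 x:[44/3,67/3] y:[23,39] z:[15/2,17] -> miss, prune
  N14 x:[21,88/3] y:[2,37] z:[15/2,24] -> hit [21,24], descend [8, 9]
    N8 x:[21,88/3] y:[16,37] z:[15/2,24] -> hit [21,24], descend [2, 6]
      N2 x:[22,88/3] y:[16,27] z:[15/2,23/2] -> miss, prune
      N6 x:[21,25] y:[24,37] z:[20,24] -> hit [24,24] leaf, test {P6(miss), P9(miss)}
    N9 x:[24,28] y:[2,17] z:[10,21] -> miss, prune

order=[0, 4, 5, 11, 13, 12, 1, 7, 14, 8, 2, 6, 9]  |boxes|=13  |leaves|=2  hit=P8

== RESULT ==
[0, 4, 5, 11, 13, 12, 1, 7, 14, 8, 2, 6, 9]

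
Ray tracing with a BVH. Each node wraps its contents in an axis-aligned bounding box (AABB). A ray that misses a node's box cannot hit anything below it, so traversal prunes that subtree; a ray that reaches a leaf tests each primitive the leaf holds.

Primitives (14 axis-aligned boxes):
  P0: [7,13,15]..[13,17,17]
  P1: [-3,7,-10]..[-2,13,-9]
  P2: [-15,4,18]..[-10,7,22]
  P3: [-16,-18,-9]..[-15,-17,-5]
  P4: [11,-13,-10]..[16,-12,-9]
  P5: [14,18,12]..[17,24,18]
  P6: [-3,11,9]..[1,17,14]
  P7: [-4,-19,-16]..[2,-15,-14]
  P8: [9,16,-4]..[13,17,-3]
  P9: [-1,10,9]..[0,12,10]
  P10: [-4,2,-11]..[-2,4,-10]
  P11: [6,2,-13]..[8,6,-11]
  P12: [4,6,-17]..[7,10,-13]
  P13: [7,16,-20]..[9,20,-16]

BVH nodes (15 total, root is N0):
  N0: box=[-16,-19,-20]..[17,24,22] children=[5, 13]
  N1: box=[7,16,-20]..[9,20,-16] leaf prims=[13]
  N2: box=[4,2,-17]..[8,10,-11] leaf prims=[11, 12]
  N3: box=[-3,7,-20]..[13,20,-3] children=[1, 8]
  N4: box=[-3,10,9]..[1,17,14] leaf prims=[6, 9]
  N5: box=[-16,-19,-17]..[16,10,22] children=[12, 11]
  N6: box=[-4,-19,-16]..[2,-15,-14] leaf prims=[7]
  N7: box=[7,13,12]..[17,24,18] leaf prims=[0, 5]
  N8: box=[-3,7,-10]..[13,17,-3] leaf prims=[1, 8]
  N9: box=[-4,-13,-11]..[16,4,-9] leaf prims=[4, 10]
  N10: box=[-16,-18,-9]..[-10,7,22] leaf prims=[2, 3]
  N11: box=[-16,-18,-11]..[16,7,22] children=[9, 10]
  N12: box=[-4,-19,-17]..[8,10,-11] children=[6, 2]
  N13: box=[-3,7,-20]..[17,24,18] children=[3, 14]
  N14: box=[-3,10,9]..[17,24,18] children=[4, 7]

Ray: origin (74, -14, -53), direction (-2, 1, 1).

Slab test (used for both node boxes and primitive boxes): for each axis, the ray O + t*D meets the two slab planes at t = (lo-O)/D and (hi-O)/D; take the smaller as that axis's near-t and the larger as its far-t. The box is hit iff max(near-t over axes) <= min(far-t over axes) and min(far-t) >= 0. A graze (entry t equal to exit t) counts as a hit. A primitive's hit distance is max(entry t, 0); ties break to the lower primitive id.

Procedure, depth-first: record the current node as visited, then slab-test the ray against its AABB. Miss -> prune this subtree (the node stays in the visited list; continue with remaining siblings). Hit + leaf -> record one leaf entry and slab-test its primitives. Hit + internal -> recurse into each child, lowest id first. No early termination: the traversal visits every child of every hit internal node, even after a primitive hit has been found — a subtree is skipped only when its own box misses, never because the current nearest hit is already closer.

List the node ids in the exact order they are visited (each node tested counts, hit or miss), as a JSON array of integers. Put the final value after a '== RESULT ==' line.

Walk:
N0 x:[57/2,45] y:[-5,38] z:[33,75] -> hit [33,38], descend [5, 13]
  N5 x:[29,45] y:[-5,24] z:[36,75] -> miss, prune
  N13 x:[57/2,77/2] y:[21,38] z:[33,71] -> hit [33,38], descend [3, 14]
    N3 x:[61/2,77/2] y:[21,34] z:[33,50] -> hit [33,34], descend [1, 8]
      N1 x:[65/2,67/2] y:[30,34] z:[33,37] -> hit [33,67/2] leaf, test {P13@t=33}
      N8 x:[61/2,77/2] y:[21,31] z:[43,50] -> miss, prune
    N14 x:[57/2,77/2] y:[24,38] z:[62,71] -> miss, prune

Visited [0, 5, 13, 3, 1, 8, 14]. Tests: 7 box, 1 leaf. Nearest: P13.

== RESULT ==
[0, 5, 13, 3, 1, 8, 14]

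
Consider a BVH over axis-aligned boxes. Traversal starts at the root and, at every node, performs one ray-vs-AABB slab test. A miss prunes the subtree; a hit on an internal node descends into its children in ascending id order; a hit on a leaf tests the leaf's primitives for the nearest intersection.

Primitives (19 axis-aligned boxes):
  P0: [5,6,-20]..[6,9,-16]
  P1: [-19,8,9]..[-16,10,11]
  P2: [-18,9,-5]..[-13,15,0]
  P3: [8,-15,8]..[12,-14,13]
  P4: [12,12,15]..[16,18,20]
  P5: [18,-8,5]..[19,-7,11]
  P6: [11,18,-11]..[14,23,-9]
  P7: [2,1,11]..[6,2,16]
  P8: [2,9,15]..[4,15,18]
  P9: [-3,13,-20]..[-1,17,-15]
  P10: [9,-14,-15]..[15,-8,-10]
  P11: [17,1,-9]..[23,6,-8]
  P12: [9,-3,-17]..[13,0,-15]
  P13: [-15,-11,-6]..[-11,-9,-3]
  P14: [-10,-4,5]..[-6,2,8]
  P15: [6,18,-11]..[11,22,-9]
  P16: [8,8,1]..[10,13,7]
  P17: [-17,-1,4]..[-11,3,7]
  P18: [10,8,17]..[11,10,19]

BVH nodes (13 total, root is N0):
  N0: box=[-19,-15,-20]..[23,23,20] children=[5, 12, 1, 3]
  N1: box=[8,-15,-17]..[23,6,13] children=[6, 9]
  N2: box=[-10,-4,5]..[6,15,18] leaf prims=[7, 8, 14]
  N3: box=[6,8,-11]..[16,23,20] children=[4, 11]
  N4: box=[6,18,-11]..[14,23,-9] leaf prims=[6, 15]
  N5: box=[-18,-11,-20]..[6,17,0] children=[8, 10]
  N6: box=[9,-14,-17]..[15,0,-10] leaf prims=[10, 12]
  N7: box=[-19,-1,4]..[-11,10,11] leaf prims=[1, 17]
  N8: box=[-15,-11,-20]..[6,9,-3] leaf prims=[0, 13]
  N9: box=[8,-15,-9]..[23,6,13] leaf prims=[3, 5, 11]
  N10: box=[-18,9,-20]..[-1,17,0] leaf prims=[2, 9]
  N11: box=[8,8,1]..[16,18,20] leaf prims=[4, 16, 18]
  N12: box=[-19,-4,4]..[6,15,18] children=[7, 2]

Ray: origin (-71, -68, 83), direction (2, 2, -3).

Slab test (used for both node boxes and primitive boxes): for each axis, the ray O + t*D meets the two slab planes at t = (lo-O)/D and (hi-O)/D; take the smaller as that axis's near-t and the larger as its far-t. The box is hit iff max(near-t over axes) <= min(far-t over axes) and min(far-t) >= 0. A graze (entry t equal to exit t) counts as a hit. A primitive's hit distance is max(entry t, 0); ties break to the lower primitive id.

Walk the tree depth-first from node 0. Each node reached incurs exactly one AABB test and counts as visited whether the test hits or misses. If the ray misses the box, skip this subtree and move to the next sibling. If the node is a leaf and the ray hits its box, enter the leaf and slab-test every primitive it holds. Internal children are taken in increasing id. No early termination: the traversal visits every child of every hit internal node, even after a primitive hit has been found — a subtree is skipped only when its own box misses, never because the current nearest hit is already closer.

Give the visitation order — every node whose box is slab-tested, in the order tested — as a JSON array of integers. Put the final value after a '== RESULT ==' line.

Trace the traversal:
N0 x:[26,47] y:[53/2,91/2] z:[21,103/3] -> hit [53/2,103/3], descend [1, 3, 5, 12]
  N1 x:[79/2,47] y:[53/2,37] z:[70/3,100/3] -> miss, prune
  N3 x:[77/2,87/2] y:[38,91/2] z:[21,94/3] -> miss, prune
  N5 x:[53/2,77/2] y:[57/2,85/2] z:[83/3,103/3] -> hit [57/2,103/3], descend [8, 10]
    N8 x:[28,77/2] y:[57/2,77/2] z:[86/3,103/3] -> hit [86/3,103/3] leaf, test {P0(miss), P13@t=86/3}
    N10 x:[53/2,35] y:[77/2,85/2] z:[83/3,103/3] -> miss, prune
  N12 x:[26,77/2] y:[32,83/2] z:[65/3,79/3] -> miss, prune

Visited [0, 1, 3, 5, 8, 10, 12]. Tests: 7 box, 1 leaf. Nearest: P13.

== RESULT ==
[0, 1, 3, 5, 8, 10, 12]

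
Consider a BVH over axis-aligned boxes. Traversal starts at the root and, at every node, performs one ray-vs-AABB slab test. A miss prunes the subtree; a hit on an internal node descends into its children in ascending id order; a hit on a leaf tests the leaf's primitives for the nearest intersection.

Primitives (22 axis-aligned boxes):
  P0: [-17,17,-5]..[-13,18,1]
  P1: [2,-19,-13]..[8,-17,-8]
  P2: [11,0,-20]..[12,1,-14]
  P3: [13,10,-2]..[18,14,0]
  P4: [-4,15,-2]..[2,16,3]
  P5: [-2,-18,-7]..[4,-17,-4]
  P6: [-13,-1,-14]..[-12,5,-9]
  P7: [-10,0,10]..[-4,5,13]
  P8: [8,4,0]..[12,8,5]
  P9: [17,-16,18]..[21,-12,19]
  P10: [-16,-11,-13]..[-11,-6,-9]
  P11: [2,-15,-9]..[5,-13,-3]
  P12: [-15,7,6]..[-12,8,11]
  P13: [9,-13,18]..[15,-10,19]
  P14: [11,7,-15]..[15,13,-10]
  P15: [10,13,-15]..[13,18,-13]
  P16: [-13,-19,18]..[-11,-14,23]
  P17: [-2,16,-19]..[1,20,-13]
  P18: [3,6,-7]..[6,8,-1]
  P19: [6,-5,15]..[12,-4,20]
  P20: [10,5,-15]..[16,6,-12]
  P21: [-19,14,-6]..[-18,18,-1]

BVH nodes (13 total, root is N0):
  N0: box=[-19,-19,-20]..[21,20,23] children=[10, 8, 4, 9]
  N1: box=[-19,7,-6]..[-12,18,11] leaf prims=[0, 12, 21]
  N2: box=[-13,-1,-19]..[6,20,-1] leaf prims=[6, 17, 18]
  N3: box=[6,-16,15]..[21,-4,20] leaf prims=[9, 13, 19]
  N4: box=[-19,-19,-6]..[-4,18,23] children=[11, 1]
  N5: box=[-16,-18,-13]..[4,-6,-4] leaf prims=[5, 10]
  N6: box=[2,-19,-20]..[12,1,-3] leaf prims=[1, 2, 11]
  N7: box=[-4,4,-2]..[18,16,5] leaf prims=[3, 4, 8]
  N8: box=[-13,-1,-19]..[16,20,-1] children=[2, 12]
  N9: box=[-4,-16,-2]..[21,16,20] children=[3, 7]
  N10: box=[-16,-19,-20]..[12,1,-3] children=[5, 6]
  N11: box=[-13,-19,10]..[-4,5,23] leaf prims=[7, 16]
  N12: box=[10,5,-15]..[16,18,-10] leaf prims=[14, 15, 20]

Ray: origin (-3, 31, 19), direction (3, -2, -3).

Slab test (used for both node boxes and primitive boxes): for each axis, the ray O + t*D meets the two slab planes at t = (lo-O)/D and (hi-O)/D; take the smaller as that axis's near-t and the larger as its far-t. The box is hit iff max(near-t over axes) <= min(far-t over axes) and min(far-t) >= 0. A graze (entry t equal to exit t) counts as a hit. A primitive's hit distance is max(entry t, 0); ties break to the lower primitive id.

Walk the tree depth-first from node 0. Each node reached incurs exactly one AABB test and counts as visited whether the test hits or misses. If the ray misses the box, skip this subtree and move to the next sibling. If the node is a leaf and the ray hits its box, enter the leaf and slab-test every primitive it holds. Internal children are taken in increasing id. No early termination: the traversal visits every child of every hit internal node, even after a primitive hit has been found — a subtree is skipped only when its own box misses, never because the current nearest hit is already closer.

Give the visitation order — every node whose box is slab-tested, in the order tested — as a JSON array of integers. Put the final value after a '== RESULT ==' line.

Traverse from the root:
N0 x:[-16/3,8] y:[11/2,25] z:[-4/3,13] -> hit [11/2,8], descend [4, 8, 9, 10]
  N4 x:[-16/3,-1/3] y:[13/2,25] z:[-4/3,25/3] -> miss, prune
  N8 x:[-10/3,19/3] y:[11/2,16] z:[20/3,38/3] -> miss, prune
  N9 x:[-1/3,8] y:[15/2,47/2] z:[-1/3,7] -> miss, prune
  N10 x:[-13/3,5] y:[15,25] z:[22/3,13] -> miss, prune

5 AABB tests over nodes [0, 4, 8, 9, 10]; 0 leaves entered; closest miss.

== RESULT ==
[0, 4, 8, 9, 10]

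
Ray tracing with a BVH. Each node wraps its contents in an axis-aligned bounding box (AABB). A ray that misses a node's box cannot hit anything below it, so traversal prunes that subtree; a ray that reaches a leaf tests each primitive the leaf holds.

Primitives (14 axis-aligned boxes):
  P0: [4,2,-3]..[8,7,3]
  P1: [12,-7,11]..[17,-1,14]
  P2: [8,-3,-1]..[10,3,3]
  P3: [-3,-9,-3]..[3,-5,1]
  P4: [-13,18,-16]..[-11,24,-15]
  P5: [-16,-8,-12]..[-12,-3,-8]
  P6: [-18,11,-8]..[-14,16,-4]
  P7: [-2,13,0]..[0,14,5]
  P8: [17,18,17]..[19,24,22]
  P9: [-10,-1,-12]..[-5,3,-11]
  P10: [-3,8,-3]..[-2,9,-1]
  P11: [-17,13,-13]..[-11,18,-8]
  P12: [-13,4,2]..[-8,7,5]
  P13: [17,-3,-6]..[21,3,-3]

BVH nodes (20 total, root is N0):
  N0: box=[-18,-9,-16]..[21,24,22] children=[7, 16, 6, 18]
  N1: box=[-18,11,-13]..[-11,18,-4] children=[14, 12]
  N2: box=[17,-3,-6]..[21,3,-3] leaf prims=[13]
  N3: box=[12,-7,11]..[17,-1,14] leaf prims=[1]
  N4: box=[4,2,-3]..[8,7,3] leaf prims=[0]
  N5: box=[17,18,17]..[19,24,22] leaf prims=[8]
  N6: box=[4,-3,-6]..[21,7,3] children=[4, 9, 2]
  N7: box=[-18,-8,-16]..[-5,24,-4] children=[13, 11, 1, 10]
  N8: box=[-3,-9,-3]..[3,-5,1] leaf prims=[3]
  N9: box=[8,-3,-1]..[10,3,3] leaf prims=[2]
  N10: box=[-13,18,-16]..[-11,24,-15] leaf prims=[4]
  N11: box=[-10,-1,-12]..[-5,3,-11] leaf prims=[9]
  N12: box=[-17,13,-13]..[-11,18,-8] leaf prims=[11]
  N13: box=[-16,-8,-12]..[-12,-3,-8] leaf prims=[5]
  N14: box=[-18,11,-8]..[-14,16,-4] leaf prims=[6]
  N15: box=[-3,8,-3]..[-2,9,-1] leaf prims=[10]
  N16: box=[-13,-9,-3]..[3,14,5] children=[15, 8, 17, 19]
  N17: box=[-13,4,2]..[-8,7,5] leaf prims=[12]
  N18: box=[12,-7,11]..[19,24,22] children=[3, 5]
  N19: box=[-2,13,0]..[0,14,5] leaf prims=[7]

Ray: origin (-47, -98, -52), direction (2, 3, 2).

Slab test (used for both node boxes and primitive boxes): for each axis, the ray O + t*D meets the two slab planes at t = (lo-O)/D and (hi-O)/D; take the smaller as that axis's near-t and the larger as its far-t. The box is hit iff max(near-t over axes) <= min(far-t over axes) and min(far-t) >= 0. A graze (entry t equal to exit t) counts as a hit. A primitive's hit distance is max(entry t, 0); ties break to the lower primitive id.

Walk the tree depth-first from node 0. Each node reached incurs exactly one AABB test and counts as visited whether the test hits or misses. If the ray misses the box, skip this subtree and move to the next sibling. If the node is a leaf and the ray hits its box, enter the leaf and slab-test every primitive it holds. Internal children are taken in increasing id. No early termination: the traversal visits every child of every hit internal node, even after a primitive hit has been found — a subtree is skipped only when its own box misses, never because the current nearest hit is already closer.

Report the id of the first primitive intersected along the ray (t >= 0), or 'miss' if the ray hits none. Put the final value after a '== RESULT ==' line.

Walk:
N0 x:[29/2,34] y:[89/3,122/3] z:[18,37] -> hit [89/3,34], descend [6, 7, 16, 18]
  N6 x:[51/2,34] y:[95/3,35] z:[23,55/2] -> miss, prune
  N7 x:[29/2,21] y:[30,122/3] z:[18,24] -> miss, prune
  N16 x:[17,25] y:[89/3,112/3] z:[49/2,57/2] -> miss, prune
  N18 x:[59/2,33] y:[91/3,122/3] z:[63/2,37] -> hit [63/2,33], descend [3, 5]
    N3 x:[59/2,32] y:[91/3,97/3] z:[63/2,33] -> hit [63/2,32] leaf, test {P1@t=63/2}
    N5 x:[32,33] y:[116/3,122/3] z:[69/2,37] -> miss, prune

order=[0, 6, 7, 16, 18, 3, 5]  |boxes|=7  |leaves|=1  hit=P1

== RESULT ==
1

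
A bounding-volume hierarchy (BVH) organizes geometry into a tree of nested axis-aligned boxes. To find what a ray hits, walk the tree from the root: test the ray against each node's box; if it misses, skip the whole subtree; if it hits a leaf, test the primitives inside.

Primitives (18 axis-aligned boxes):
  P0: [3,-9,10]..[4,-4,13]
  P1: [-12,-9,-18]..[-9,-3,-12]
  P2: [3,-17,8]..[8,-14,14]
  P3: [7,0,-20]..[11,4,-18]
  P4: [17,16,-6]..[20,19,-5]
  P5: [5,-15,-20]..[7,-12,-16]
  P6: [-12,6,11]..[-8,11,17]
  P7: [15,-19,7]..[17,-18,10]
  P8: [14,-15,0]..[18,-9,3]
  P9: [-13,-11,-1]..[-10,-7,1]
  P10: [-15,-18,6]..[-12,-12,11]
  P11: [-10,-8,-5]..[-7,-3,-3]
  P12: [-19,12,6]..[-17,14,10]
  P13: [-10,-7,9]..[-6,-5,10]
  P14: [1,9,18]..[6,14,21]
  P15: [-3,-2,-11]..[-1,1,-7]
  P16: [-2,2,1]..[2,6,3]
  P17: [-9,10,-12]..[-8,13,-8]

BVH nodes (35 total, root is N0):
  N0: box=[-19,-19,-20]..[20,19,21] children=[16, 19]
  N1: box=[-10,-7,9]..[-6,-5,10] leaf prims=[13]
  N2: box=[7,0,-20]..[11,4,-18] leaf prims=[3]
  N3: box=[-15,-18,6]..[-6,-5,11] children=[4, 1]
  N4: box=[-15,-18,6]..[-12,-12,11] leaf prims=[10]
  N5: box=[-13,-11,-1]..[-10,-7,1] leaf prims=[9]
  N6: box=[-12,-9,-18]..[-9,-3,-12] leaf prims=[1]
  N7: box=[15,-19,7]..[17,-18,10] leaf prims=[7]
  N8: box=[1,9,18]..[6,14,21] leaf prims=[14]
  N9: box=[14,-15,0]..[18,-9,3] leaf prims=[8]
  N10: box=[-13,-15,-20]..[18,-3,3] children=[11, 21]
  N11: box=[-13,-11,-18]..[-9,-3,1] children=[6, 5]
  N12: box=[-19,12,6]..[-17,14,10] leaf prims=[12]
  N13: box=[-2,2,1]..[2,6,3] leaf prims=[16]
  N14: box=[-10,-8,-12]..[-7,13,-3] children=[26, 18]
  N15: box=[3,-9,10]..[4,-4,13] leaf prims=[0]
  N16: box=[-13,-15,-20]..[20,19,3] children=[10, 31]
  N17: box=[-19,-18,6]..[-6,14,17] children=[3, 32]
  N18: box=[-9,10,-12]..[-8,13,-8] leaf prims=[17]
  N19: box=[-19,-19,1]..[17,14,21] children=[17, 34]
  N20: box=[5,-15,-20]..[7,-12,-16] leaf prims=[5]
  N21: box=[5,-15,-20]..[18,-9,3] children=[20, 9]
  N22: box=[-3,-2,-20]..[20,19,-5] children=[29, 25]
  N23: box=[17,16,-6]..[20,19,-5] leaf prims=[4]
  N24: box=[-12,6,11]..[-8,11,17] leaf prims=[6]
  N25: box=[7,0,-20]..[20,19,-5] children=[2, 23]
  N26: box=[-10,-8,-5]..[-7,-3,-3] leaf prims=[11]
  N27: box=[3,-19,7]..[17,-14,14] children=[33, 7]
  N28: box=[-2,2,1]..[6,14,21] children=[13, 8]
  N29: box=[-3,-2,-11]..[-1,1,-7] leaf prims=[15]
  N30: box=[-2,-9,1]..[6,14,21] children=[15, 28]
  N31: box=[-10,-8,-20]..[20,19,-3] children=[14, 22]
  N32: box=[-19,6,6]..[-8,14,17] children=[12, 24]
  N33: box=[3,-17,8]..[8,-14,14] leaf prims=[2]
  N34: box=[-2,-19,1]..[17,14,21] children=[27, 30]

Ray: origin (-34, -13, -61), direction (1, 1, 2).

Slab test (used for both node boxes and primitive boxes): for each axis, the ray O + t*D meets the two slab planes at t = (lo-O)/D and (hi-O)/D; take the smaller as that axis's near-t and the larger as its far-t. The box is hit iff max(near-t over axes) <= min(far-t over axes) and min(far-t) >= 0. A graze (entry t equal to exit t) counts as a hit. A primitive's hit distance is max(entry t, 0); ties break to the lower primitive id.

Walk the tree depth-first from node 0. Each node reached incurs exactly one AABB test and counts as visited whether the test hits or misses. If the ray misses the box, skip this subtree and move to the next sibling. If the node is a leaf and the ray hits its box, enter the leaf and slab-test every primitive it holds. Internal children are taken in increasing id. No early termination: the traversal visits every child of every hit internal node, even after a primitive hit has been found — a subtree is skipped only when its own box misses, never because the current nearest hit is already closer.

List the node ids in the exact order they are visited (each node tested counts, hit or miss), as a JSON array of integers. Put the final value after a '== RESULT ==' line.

Trace the traversal:
N0 x:[15,54] y:[-6,32] z:[41/2,41] -> hit [41/2,32], descend [16, 19]
  N16 x:[21,54] y:[-2,32] z:[41/2,32] -> hit [21,32], descend [10, 31]
    N10 x:[21,52] y:[-2,10] z:[41/2,32] -> miss, prune
    N31 x:[24,54] y:[5,32] z:[41/2,29] -> hit [24,29], descend [14, 22]
      N14 x:[24,27] y:[5,26] z:[49/2,29] -> hit [49/2,26], descend [18, 26]
        N18 x:[25,26] y:[23,26] z:[49/2,53/2] -> hit [25,26] leaf, test {P17@t=25}
        N26 x:[24,27] y:[5,10] z:[28,29] -> miss, prune
      N22 x:[31,54] y:[11,32] z:[41/2,28] -> miss, prune
  N19 x:[15,51] y:[-6,27] z:[31,41] -> miss, prune

Summary -> nodes [0, 16, 10, 31, 14, 18, 26, 22, 19]; box-tests=9; leaf-entries=1; first=P17

== RESULT ==
[0, 16, 10, 31, 14, 18, 26, 22, 19]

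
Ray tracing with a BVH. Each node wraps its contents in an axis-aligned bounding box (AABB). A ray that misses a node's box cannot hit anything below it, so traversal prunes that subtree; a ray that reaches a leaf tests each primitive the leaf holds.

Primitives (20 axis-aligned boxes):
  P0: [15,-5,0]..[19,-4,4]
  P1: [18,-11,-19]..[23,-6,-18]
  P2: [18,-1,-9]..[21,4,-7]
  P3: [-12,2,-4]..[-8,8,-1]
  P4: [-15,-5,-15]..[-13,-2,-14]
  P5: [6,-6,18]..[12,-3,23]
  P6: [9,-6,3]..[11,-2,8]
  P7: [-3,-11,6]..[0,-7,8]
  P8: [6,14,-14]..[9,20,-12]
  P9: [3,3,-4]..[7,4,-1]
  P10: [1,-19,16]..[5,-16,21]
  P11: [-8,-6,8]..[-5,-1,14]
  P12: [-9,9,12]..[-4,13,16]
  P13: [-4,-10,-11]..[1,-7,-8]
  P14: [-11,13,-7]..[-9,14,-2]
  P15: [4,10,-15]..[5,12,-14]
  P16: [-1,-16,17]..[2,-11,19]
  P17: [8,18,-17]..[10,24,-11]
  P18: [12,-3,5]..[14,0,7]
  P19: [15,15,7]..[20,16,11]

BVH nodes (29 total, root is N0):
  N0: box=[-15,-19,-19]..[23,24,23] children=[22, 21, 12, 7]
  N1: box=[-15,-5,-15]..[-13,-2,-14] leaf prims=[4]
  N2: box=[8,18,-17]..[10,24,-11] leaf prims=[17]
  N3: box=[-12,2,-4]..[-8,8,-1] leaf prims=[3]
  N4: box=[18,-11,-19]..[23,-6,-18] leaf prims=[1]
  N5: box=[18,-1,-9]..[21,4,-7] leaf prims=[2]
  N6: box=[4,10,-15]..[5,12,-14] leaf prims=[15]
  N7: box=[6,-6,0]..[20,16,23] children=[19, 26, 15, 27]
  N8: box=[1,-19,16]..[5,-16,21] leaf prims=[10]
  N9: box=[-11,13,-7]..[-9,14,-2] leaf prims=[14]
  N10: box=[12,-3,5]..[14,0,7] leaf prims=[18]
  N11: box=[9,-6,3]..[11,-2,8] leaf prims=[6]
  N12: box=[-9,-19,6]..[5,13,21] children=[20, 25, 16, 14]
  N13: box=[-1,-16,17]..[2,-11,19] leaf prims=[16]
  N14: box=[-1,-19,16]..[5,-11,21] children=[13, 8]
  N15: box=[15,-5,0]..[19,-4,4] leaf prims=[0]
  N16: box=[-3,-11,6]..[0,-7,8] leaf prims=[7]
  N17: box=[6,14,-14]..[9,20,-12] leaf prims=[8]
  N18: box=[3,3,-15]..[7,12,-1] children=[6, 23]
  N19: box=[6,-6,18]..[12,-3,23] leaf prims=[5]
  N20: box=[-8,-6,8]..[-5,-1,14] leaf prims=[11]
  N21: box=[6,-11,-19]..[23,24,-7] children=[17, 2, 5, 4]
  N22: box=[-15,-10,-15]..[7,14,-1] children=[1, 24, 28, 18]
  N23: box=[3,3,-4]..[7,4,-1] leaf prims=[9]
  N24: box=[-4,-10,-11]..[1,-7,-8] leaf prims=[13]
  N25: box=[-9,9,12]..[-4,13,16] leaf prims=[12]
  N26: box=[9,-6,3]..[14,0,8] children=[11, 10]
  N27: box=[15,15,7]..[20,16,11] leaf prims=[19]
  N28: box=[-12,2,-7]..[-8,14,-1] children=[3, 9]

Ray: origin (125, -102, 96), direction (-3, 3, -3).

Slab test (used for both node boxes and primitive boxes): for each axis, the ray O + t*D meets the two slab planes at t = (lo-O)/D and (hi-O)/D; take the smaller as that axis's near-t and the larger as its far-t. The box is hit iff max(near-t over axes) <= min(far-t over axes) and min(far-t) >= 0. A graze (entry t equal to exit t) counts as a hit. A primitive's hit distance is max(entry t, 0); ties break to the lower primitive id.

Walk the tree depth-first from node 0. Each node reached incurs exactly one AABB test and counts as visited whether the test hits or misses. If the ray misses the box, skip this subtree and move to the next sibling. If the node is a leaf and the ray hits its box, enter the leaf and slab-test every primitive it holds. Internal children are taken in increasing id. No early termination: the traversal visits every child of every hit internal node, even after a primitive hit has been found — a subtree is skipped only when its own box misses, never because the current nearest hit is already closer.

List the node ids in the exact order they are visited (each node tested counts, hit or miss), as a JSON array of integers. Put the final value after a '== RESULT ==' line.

Walk:
N0 x:[34,140/3] y:[83/3,42] z:[73/3,115/3] -> hit [34,115/3], descend [7, 12, 21, 22]
  N7 x:[35,119/3] y:[32,118/3] z:[73/3,32] -> miss, prune
  N12 x:[40,134/3] y:[83/3,115/3] z:[25,30] -> miss, prune
  N21 x:[34,119/3] y:[91/3,42] z:[103/3,115/3] -> hit [103/3,115/3], descend [2, 4, 5, 17]
    N2 x:[115/3,39] y:[40,42] z:[107/3,113/3] -> miss, prune
    N4 x:[34,107/3] y:[91/3,32] z:[38,115/3] -> miss, prune
    N5 x:[104/3,107/3] y:[101/3,106/3] z:[103/3,35] -> hit [104/3,35] leaf, test {P2@t=104/3}
    N17 x:[116/3,119/3] y:[116/3,122/3] z:[36,110/3] -> miss, prune
  N22 x:[118/3,140/3] y:[92/3,116/3] z:[97/3,37] -> miss, prune

Visited [0, 7, 12, 21, 2, 4, 5, 17, 22]. Tests: 9 box, 1 leaf. Nearest: P2.

== RESULT ==
[0, 7, 12, 21, 2, 4, 5, 17, 22]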